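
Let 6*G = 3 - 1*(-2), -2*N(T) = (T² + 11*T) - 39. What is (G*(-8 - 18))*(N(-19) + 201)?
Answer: -18785/6 ≈ -3130.8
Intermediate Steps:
N(T) = 39/2 - 11*T/2 - T²/2 (N(T) = -((T² + 11*T) - 39)/2 = -(-39 + T² + 11*T)/2 = 39/2 - 11*T/2 - T²/2)
G = ⅚ (G = (3 - 1*(-2))/6 = (3 + 2)/6 = (⅙)*5 = ⅚ ≈ 0.83333)
(G*(-8 - 18))*(N(-19) + 201) = (5*(-8 - 18)/6)*((39/2 - 11/2*(-19) - ½*(-19)²) + 201) = ((⅚)*(-26))*((39/2 + 209/2 - ½*361) + 201) = -65*((39/2 + 209/2 - 361/2) + 201)/3 = -65*(-113/2 + 201)/3 = -65/3*289/2 = -18785/6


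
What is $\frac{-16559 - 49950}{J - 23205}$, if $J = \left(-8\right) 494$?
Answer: $\frac{66509}{27157} \approx 2.4491$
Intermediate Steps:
$J = -3952$
$\frac{-16559 - 49950}{J - 23205} = \frac{-16559 - 49950}{-3952 - 23205} = - \frac{66509}{-27157} = \left(-66509\right) \left(- \frac{1}{27157}\right) = \frac{66509}{27157}$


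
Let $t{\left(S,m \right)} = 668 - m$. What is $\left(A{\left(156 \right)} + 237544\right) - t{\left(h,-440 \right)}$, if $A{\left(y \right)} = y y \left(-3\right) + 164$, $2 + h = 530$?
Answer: $163592$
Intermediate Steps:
$h = 528$ ($h = -2 + 530 = 528$)
$A{\left(y \right)} = 164 - 3 y^{2}$ ($A{\left(y \right)} = y^{2} \left(-3\right) + 164 = - 3 y^{2} + 164 = 164 - 3 y^{2}$)
$\left(A{\left(156 \right)} + 237544\right) - t{\left(h,-440 \right)} = \left(\left(164 - 3 \cdot 156^{2}\right) + 237544\right) - \left(668 - -440\right) = \left(\left(164 - 73008\right) + 237544\right) - \left(668 + 440\right) = \left(\left(164 - 73008\right) + 237544\right) - 1108 = \left(-72844 + 237544\right) - 1108 = 164700 - 1108 = 163592$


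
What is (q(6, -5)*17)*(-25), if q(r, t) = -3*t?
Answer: -6375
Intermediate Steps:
(q(6, -5)*17)*(-25) = (-3*(-5)*17)*(-25) = (15*17)*(-25) = 255*(-25) = -6375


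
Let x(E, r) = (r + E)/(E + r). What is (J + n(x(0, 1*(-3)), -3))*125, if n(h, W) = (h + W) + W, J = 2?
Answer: -375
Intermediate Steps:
x(E, r) = 1 (x(E, r) = (E + r)/(E + r) = 1)
n(h, W) = h + 2*W (n(h, W) = (W + h) + W = h + 2*W)
(J + n(x(0, 1*(-3)), -3))*125 = (2 + (1 + 2*(-3)))*125 = (2 + (1 - 6))*125 = (2 - 5)*125 = -3*125 = -375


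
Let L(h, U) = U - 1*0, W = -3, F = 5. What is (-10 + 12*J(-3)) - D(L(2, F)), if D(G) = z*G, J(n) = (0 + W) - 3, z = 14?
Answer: -152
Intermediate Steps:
J(n) = -6 (J(n) = (0 - 3) - 3 = -3 - 3 = -6)
L(h, U) = U (L(h, U) = U + 0 = U)
D(G) = 14*G
(-10 + 12*J(-3)) - D(L(2, F)) = (-10 + 12*(-6)) - 14*5 = (-10 - 72) - 1*70 = -82 - 70 = -152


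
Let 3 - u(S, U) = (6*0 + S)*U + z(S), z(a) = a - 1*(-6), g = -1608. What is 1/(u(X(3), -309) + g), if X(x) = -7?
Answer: -1/3767 ≈ -0.00026546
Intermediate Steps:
z(a) = 6 + a (z(a) = a + 6 = 6 + a)
u(S, U) = -3 - S - S*U (u(S, U) = 3 - ((6*0 + S)*U + (6 + S)) = 3 - ((0 + S)*U + (6 + S)) = 3 - (S*U + (6 + S)) = 3 - (6 + S + S*U) = 3 + (-6 - S - S*U) = -3 - S - S*U)
1/(u(X(3), -309) + g) = 1/((-3 - 1*(-7) - 1*(-7)*(-309)) - 1608) = 1/((-3 + 7 - 2163) - 1608) = 1/(-2159 - 1608) = 1/(-3767) = -1/3767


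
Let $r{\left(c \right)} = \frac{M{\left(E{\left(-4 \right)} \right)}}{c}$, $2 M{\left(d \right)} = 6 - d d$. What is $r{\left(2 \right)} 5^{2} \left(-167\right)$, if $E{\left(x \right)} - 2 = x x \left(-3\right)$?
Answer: $\frac{4404625}{2} \approx 2.2023 \cdot 10^{6}$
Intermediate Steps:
$E{\left(x \right)} = 2 - 3 x^{2}$ ($E{\left(x \right)} = 2 + x x \left(-3\right) = 2 + x^{2} \left(-3\right) = 2 - 3 x^{2}$)
$M{\left(d \right)} = 3 - \frac{d^{2}}{2}$ ($M{\left(d \right)} = \frac{6 - d d}{2} = \frac{6 - d^{2}}{2} = 3 - \frac{d^{2}}{2}$)
$r{\left(c \right)} = - \frac{1055}{c}$ ($r{\left(c \right)} = \frac{3 - \frac{\left(2 - 3 \left(-4\right)^{2}\right)^{2}}{2}}{c} = \frac{3 - \frac{\left(2 - 48\right)^{2}}{2}}{c} = \frac{3 - \frac{\left(-46\right)^{2}}{2}}{c} = \frac{3 - 1058}{c} = - \frac{1055}{c}$)
$r{\left(2 \right)} 5^{2} \left(-167\right) = - \frac{1055}{2} \cdot 5^{2} \left(-167\right) = \left(-1055\right) \frac{1}{2} \cdot 25 \left(-167\right) = \left(- \frac{1055}{2}\right) 25 \left(-167\right) = \left(- \frac{26375}{2}\right) \left(-167\right) = \frac{4404625}{2}$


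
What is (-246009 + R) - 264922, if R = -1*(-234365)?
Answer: -276566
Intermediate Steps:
R = 234365
(-246009 + R) - 264922 = (-246009 + 234365) - 264922 = -11644 - 264922 = -276566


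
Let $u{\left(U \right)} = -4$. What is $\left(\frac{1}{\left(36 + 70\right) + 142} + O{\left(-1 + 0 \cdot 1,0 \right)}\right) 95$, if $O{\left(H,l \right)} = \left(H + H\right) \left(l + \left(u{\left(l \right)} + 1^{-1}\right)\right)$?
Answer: $\frac{141455}{248} \approx 570.38$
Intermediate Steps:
$O{\left(H,l \right)} = 2 H \left(-3 + l\right)$ ($O{\left(H,l \right)} = \left(H + H\right) \left(l - \left(4 - 1^{-1}\right)\right) = 2 H \left(l + \left(-4 + 1\right)\right) = 2 H \left(l - 3\right) = 2 H \left(-3 + l\right)$)
$\left(\frac{1}{\left(36 + 70\right) + 142} + O{\left(-1 + 0 \cdot 1,0 \right)}\right) 95 = \left(\frac{1}{\left(36 + 70\right) + 142} + 2 \left(-1 + 0 \cdot 1\right) \left(-3 + 0\right)\right) 95 = \left(\frac{1}{106 + 142} + 2 \left(-1 + 0\right) \left(-3\right)\right) 95 = \left(\frac{1}{248} + 2 \left(-1\right) \left(-3\right)\right) 95 = \left(\frac{1}{248} + 6\right) 95 = \frac{1489}{248} \cdot 95 = \frac{141455}{248}$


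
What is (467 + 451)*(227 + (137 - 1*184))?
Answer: 165240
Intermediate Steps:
(467 + 451)*(227 + (137 - 1*184)) = 918*(227 + (137 - 184)) = 918*(227 - 47) = 918*180 = 165240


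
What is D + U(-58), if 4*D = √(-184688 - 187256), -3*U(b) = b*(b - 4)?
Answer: -3596/3 + I*√92986/2 ≈ -1198.7 + 152.47*I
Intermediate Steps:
U(b) = -b*(-4 + b)/3 (U(b) = -b*(b - 4)/3 = -b*(-4 + b)/3)
D = I*√92986/2 (D = √(-184688 - 187256)/4 = √(-371944)/4 = (2*I*√92986)/4 = I*√92986/2 ≈ 152.47*I)
D + U(-58) = I*√92986/2 + (⅓)*(-58)*(4 - 1*(-58)) = I*√92986/2 + (⅓)*(-58)*(4 + 58) = I*√92986/2 + (⅓)*(-58)*62 = I*√92986/2 - 3596/3 = -3596/3 + I*√92986/2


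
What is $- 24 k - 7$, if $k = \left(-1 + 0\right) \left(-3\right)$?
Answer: $-79$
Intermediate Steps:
$k = 3$ ($k = \left(-1\right) \left(-3\right) = 3$)
$- 24 k - 7 = \left(-24\right) 3 - 7 = -72 - 7 = -79$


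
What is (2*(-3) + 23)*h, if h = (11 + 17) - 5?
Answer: 391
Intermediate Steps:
h = 23 (h = 28 - 5 = 23)
(2*(-3) + 23)*h = (2*(-3) + 23)*23 = (-6 + 23)*23 = 17*23 = 391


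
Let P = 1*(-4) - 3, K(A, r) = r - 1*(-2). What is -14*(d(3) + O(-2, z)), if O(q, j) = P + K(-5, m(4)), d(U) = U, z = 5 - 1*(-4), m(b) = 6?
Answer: -56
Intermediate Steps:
z = 9 (z = 5 + 4 = 9)
K(A, r) = 2 + r (K(A, r) = r + 2 = 2 + r)
P = -7 (P = -4 - 3 = -7)
O(q, j) = 1 (O(q, j) = -7 + (2 + 6) = -7 + 8 = 1)
-14*(d(3) + O(-2, z)) = -14*(3 + 1) = -14*4 = -56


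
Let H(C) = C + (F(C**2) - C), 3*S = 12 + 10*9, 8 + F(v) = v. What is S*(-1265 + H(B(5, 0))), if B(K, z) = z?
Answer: -43282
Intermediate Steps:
F(v) = -8 + v
S = 34 (S = (12 + 10*9)/3 = (12 + 90)/3 = (1/3)*102 = 34)
H(C) = -8 + C**2 (H(C) = C + ((-8 + C**2) - C) = C + (-8 + C**2 - C) = -8 + C**2)
S*(-1265 + H(B(5, 0))) = 34*(-1265 + (-8 + 0**2)) = 34*(-1265 + (-8 + 0)) = 34*(-1265 - 8) = 34*(-1273) = -43282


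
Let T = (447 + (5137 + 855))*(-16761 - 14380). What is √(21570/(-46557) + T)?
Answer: I*√48292361936443149/15519 ≈ 14160.0*I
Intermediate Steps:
T = -200516899 (T = (447 + 5992)*(-31141) = 6439*(-31141) = -200516899)
√(21570/(-46557) + T) = √(21570/(-46557) - 200516899) = √(21570*(-1/46557) - 200516899) = √(-7190/15519 - 200516899) = √(-3111821762771/15519) = I*√48292361936443149/15519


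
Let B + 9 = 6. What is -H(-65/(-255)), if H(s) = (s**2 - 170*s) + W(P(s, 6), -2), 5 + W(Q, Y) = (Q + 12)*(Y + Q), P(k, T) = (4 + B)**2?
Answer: 159359/2601 ≈ 61.268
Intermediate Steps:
B = -3 (B = -9 + 6 = -3)
P(k, T) = 1 (P(k, T) = (4 - 3)**2 = 1**2 = 1)
W(Q, Y) = -5 + (12 + Q)*(Q + Y) (W(Q, Y) = -5 + (Q + 12)*(Y + Q) = -5 + (12 + Q)*(Q + Y))
H(s) = -18 + s**2 - 170*s (H(s) = (s**2 - 170*s) + (-5 + 1**2 + 12*1 + 12*(-2) + 1*(-2)) = (s**2 - 170*s) + (-5 + 1 + 12 - 24 - 2) = (s**2 - 170*s) - 18 = -18 + s**2 - 170*s)
-H(-65/(-255)) = -(-18 + (-65/(-255))**2 - (-11050)/(-255)) = -(-18 + (-65*(-1/255))**2 - (-11050)*(-1)/255) = -(-18 + (13/51)**2 - 170*13/51) = -(-18 + 169/2601 - 130/3) = -1*(-159359/2601) = 159359/2601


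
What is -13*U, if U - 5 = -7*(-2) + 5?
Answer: -312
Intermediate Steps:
U = 24 (U = 5 + (-7*(-2) + 5) = 5 + (14 + 5) = 5 + 19 = 24)
-13*U = -13*24 = -312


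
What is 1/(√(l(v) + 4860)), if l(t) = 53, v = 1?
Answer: √17/289 ≈ 0.014267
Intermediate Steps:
1/(√(l(v) + 4860)) = 1/(√(53 + 4860)) = 1/(√4913) = 1/(17*√17) = √17/289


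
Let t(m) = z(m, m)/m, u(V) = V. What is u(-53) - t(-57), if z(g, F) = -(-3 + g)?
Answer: -987/19 ≈ -51.947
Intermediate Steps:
z(g, F) = 3 - g
t(m) = (3 - m)/m
u(-53) - t(-57) = -53 - (3 - 1*(-57))/(-57) = -53 - (-1)*(3 + 57)/57 = -53 - (-1)*60/57 = -53 - 1*(-20/19) = -53 + 20/19 = -987/19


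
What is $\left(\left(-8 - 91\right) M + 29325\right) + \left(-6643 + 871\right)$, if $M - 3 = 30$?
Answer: $20286$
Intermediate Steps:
$M = 33$ ($M = 3 + 30 = 33$)
$\left(\left(-8 - 91\right) M + 29325\right) + \left(-6643 + 871\right) = \left(\left(-8 - 91\right) 33 + 29325\right) + \left(-6643 + 871\right) = \left(\left(-99\right) 33 + 29325\right) - 5772 = \left(-3267 + 29325\right) - 5772 = 26058 - 5772 = 20286$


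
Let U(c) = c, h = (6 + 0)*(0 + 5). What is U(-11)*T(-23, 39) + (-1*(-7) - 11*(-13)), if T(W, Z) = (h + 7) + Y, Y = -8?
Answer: -169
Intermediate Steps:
h = 30 (h = 6*5 = 30)
T(W, Z) = 29 (T(W, Z) = (30 + 7) - 8 = 37 - 8 = 29)
U(-11)*T(-23, 39) + (-1*(-7) - 11*(-13)) = -11*29 + (-1*(-7) - 11*(-13)) = -319 + (7 + 143) = -319 + 150 = -169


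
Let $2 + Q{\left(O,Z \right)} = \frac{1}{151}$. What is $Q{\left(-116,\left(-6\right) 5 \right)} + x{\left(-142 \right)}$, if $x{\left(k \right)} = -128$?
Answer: $- \frac{19629}{151} \approx -129.99$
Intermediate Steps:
$Q{\left(O,Z \right)} = - \frac{301}{151}$ ($Q{\left(O,Z \right)} = -2 + \frac{1}{151} = - \frac{301}{151}$)
$Q{\left(-116,\left(-6\right) 5 \right)} + x{\left(-142 \right)} = - \frac{301}{151} - 128 = - \frac{19629}{151}$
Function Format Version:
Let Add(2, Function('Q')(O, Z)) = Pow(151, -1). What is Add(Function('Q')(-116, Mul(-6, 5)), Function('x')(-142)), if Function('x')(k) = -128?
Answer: Rational(-19629, 151) ≈ -129.99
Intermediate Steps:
Function('Q')(O, Z) = Rational(-301, 151) (Function('Q')(O, Z) = Add(-2, Pow(151, -1)) = Add(-2, Rational(1, 151)) = Rational(-301, 151))
Add(Function('Q')(-116, Mul(-6, 5)), Function('x')(-142)) = Add(Rational(-301, 151), -128) = Rational(-19629, 151)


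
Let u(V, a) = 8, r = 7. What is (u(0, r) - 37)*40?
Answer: -1160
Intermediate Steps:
(u(0, r) - 37)*40 = (8 - 37)*40 = -29*40 = -1160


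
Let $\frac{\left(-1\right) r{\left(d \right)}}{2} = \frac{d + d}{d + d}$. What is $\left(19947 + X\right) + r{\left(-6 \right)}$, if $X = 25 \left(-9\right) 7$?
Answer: $18370$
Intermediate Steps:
$r{\left(d \right)} = -2$ ($r{\left(d \right)} = - 2 \frac{d + d}{d + d} = - 2 \frac{2 d}{2 d} = - 2 \cdot 2 d \frac{1}{2 d} = \left(-2\right) 1 = -2$)
$X = -1575$ ($X = \left(-225\right) 7 = -1575$)
$\left(19947 + X\right) + r{\left(-6 \right)} = \left(19947 - 1575\right) - 2 = 18372 - 2 = 18370$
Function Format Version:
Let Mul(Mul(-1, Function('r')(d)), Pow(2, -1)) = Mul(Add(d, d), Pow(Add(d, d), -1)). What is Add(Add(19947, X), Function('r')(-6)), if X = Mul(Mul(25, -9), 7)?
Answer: 18370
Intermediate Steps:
Function('r')(d) = -2 (Function('r')(d) = Mul(-2, Mul(Add(d, d), Pow(Add(d, d), -1))) = Mul(-2, Mul(Mul(2, d), Pow(Mul(2, d), -1))) = Mul(-2, Mul(Mul(2, d), Mul(Rational(1, 2), Pow(d, -1)))) = Mul(-2, 1) = -2)
X = -1575 (X = Mul(-225, 7) = -1575)
Add(Add(19947, X), Function('r')(-6)) = Add(Add(19947, -1575), -2) = Add(18372, -2) = 18370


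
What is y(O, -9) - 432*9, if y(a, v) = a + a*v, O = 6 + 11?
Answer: -4024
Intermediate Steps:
O = 17
y(O, -9) - 432*9 = 17*(1 - 9) - 432*9 = 17*(-8) - 3888 = -136 - 3888 = -4024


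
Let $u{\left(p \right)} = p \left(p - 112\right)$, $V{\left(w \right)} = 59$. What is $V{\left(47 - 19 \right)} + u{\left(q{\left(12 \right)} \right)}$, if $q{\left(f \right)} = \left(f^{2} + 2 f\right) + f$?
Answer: $12299$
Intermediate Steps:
$q{\left(f \right)} = f^{2} + 3 f$
$u{\left(p \right)} = p \left(-112 + p\right)$
$V{\left(47 - 19 \right)} + u{\left(q{\left(12 \right)} \right)} = 59 + 12 \left(3 + 12\right) \left(-112 + 12 \left(3 + 12\right)\right) = 59 + 12 \cdot 15 \left(-112 + 12 \cdot 15\right) = 59 + 180 \left(-112 + 180\right) = 59 + 180 \cdot 68 = 59 + 12240 = 12299$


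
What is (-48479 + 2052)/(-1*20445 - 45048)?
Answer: 46427/65493 ≈ 0.70889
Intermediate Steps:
(-48479 + 2052)/(-1*20445 - 45048) = -46427/(-20445 - 45048) = -46427/(-65493) = -46427*(-1/65493) = 46427/65493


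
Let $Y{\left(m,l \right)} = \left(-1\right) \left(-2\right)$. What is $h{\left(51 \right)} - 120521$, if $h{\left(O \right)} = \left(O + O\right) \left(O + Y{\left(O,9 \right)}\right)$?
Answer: $-115115$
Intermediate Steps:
$Y{\left(m,l \right)} = 2$
$h{\left(O \right)} = 2 O \left(2 + O\right)$ ($h{\left(O \right)} = \left(O + O\right) \left(O + 2\right) = 2 O \left(2 + O\right)$)
$h{\left(51 \right)} - 120521 = 2 \cdot 51 \left(2 + 51\right) - 120521 = 2 \cdot 51 \cdot 53 - 120521 = 5406 - 120521 = -115115$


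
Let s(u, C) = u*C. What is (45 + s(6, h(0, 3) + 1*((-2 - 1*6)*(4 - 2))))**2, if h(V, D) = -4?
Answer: 5625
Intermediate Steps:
s(u, C) = C*u
(45 + s(6, h(0, 3) + 1*((-2 - 1*6)*(4 - 2))))**2 = (45 + (-4 + 1*((-2 - 1*6)*(4 - 2)))*6)**2 = (45 + (-4 + 1*((-2 - 6)*2))*6)**2 = (45 + (-4 + 1*(-8*2))*6)**2 = (45 + (-4 + 1*(-16))*6)**2 = (45 + (-4 - 16)*6)**2 = (45 - 20*6)**2 = (45 - 120)**2 = (-75)**2 = 5625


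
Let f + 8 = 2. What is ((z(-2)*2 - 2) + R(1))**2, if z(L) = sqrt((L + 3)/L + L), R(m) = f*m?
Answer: (8 - I*sqrt(10))**2 ≈ 54.0 - 50.596*I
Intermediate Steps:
f = -6 (f = -8 + 2 = -6)
R(m) = -6*m
z(L) = sqrt(L + (3 + L)/L) (z(L) = sqrt((3 + L)/L + L) = sqrt(L + (3 + L)/L))
((z(-2)*2 - 2) + R(1))**2 = ((sqrt(1 - 2 + 3/(-2))*2 - 2) - 6*1)**2 = ((sqrt(1 - 2 + 3*(-1/2))*2 - 2) - 6)**2 = ((sqrt(1 - 2 - 3/2)*2 - 2) - 6)**2 = ((sqrt(-5/2)*2 - 2) - 6)**2 = (((I*sqrt(10)/2)*2 - 2) - 6)**2 = ((I*sqrt(10) - 2) - 6)**2 = ((-2 + I*sqrt(10)) - 6)**2 = (-8 + I*sqrt(10))**2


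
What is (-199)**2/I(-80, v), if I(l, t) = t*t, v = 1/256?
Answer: 2595291136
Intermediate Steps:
v = 1/256 ≈ 0.0039063
I(l, t) = t**2
(-199)**2/I(-80, v) = (-199)**2/((1/256)**2) = 39601/(1/65536) = 39601*65536 = 2595291136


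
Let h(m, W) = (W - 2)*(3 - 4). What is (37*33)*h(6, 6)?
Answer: -4884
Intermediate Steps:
h(m, W) = 2 - W (h(m, W) = (-2 + W)*(-1) = 2 - W)
(37*33)*h(6, 6) = (37*33)*(2 - 1*6) = 1221*(2 - 6) = 1221*(-4) = -4884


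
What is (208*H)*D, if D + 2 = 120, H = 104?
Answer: 2552576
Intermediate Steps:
D = 118 (D = -2 + 120 = 118)
(208*H)*D = (208*104)*118 = 21632*118 = 2552576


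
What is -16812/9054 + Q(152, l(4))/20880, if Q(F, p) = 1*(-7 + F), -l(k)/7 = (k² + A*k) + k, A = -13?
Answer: -133993/72432 ≈ -1.8499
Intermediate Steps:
l(k) = -7*k² + 84*k (l(k) = -7*((k² - 13*k) + k) = -7*(k² - 12*k) = -7*k² + 84*k)
Q(F, p) = -7 + F
-16812/9054 + Q(152, l(4))/20880 = -16812/9054 + (-7 + 152)/20880 = -16812*1/9054 + 145*(1/20880) = -934/503 + 1/144 = -133993/72432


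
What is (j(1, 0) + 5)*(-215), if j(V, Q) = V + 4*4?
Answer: -4730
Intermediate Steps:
j(V, Q) = 16 + V (j(V, Q) = V + 16 = 16 + V)
(j(1, 0) + 5)*(-215) = ((16 + 1) + 5)*(-215) = (17 + 5)*(-215) = 22*(-215) = -4730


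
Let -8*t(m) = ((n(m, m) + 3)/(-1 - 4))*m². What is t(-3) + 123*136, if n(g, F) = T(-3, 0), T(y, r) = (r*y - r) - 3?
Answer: 16728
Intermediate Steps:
T(y, r) = -3 - r + r*y (T(y, r) = (-r + r*y) - 3 = -3 - r + r*y)
n(g, F) = -3 (n(g, F) = -3 - 1*0 + 0*(-3) = -3 + 0 + 0 = -3)
t(m) = 0 (t(m) = -(-3 + 3)/(-1 - 4)*m²/8 = -0/(-5)*m²/8 = -0*(-⅕)*m²/8 = -0*m² = -⅛*0 = 0)
t(-3) + 123*136 = 0 + 123*136 = 0 + 16728 = 16728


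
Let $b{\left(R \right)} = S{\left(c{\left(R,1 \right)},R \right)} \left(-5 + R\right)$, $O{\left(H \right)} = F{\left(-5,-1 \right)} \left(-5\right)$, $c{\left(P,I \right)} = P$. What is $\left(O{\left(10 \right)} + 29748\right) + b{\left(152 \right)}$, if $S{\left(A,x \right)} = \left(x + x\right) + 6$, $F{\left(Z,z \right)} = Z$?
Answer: $75343$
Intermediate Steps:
$S{\left(A,x \right)} = 6 + 2 x$ ($S{\left(A,x \right)} = 2 x + 6 = 6 + 2 x$)
$O{\left(H \right)} = 25$ ($O{\left(H \right)} = \left(-5\right) \left(-5\right) = 25$)
$b{\left(R \right)} = \left(-5 + R\right) \left(6 + 2 R\right)$ ($b{\left(R \right)} = \left(6 + 2 R\right) \left(-5 + R\right) = \left(-5 + R\right) \left(6 + 2 R\right)$)
$\left(O{\left(10 \right)} + 29748\right) + b{\left(152 \right)} = \left(25 + 29748\right) + 2 \left(-5 + 152\right) \left(3 + 152\right) = 29773 + 2 \cdot 147 \cdot 155 = 29773 + 45570 = 75343$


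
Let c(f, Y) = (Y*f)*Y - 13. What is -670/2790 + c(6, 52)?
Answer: 4522802/279 ≈ 16211.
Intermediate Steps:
c(f, Y) = -13 + f*Y² (c(f, Y) = f*Y² - 13 = -13 + f*Y²)
-670/2790 + c(6, 52) = -670/2790 + (-13 + 6*52²) = -670*1/2790 + (-13 + 6*2704) = -67/279 + (-13 + 16224) = -67/279 + 16211 = 4522802/279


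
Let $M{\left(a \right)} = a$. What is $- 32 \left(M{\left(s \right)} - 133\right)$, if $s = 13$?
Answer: $3840$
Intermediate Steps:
$- 32 \left(M{\left(s \right)} - 133\right) = - 32 \left(13 - 133\right) = \left(-32\right) \left(-120\right) = 3840$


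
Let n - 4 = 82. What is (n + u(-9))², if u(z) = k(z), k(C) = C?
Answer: 5929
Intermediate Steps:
u(z) = z
n = 86 (n = 4 + 82 = 86)
(n + u(-9))² = (86 - 9)² = 77² = 5929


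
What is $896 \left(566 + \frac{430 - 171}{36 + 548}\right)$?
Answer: $\frac{37049936}{73} \approx 5.0753 \cdot 10^{5}$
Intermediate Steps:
$896 \left(566 + \frac{430 - 171}{36 + 548}\right) = 896 \left(566 + \frac{259}{584}\right) = 896 \cdot \frac{330803}{584} = \frac{37049936}{73}$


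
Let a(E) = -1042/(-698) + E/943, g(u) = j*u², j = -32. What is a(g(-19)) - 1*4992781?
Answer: -1643162716912/329107 ≈ -4.9928e+6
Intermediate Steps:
g(u) = -32*u²
a(E) = 521/349 + E/943 (a(E) = -1042*(-1/698) + E*(1/943) = 521/349 + E/943)
a(g(-19)) - 1*4992781 = (521/349 + (-32*(-19)²)/943) - 1*4992781 = (521/349 + (-32*361)/943) - 4992781 = (521/349 + (1/943)*(-11552)) - 4992781 = (521/349 - 11552/943) - 4992781 = -3540345/329107 - 4992781 = -1643162716912/329107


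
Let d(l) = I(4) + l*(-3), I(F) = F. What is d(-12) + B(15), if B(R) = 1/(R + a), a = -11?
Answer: 161/4 ≈ 40.250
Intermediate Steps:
d(l) = 4 - 3*l (d(l) = 4 + l*(-3) = 4 - 3*l)
B(R) = 1/(-11 + R) (B(R) = 1/(R - 11) = 1/(-11 + R))
d(-12) + B(15) = (4 - 3*(-12)) + 1/(-11 + 15) = (4 + 36) + 1/4 = 40 + 1/4 = 161/4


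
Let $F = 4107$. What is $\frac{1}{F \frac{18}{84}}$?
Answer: $\frac{14}{12321} \approx 0.0011363$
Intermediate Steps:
$\frac{1}{F \frac{18}{84}} = \frac{1}{4107 \cdot \frac{18}{84}} = \frac{1}{4107 \cdot 18 \cdot \frac{1}{84}} = \frac{1}{4107 \cdot \frac{3}{14}} = \frac{1}{\frac{12321}{14}} = \frac{14}{12321}$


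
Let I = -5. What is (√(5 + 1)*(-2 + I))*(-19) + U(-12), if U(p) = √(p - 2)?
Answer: 133*√6 + I*√14 ≈ 325.78 + 3.7417*I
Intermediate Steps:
U(p) = √(-2 + p)
(√(5 + 1)*(-2 + I))*(-19) + U(-12) = (√(5 + 1)*(-2 - 5))*(-19) + √(-2 - 12) = (√6*(-7))*(-19) + √(-14) = -7*√6*(-19) + I*√14 = 133*√6 + I*√14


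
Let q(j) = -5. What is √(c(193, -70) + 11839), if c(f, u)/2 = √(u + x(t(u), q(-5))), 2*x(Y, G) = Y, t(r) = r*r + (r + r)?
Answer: √(11839 + 2*√2310) ≈ 109.25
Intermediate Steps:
t(r) = r² + 2*r
x(Y, G) = Y/2
c(f, u) = 2*√(u + u*(2 + u)/2) (c(f, u) = 2*√(u + (u*(2 + u))/2) = 2*√(u + u*(2 + u)/2))
√(c(193, -70) + 11839) = √(√2*√(-70*(4 - 70)) + 11839) = √(√2*√(-70*(-66)) + 11839) = √(√2*√4620 + 11839) = √(√2*(2*√1155) + 11839) = √(2*√2310 + 11839) = √(11839 + 2*√2310)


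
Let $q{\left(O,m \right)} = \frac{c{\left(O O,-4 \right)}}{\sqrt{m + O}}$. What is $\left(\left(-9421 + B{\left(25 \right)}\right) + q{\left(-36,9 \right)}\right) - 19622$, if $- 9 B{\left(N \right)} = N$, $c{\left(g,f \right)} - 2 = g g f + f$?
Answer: $- \frac{261412}{9} + \frac{6718466 i \sqrt{3}}{9} \approx -29046.0 + 1.293 \cdot 10^{6} i$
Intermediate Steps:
$c{\left(g,f \right)} = 2 + f + f g^{2}$ ($c{\left(g,f \right)} = 2 + \left(g g f + f\right) = 2 + \left(g^{2} f + f\right) = 2 + \left(f g^{2} + f\right) = 2 + \left(f + f g^{2}\right) = 2 + f + f g^{2}$)
$q{\left(O,m \right)} = \frac{-2 - 4 O^{4}}{\sqrt{O + m}}$ ($q{\left(O,m \right)} = \frac{2 - 4 - 4 \left(O O\right)^{2}}{\sqrt{m + O}} = \frac{2 - 4 - 4 \left(O^{2}\right)^{2}}{\sqrt{O + m}} = \frac{2 - 4 - 4 O^{4}}{\sqrt{O + m}} = \frac{-2 - 4 O^{4}}{\sqrt{O + m}}$)
$B{\left(N \right)} = - \frac{N}{9}$
$\left(\left(-9421 + B{\left(25 \right)}\right) + q{\left(-36,9 \right)}\right) - 19622 = \left(\left(-9421 - \frac{25}{9}\right) + \frac{2 \left(-1 - 2 \left(-36\right)^{4}\right)}{\sqrt{-36 + 9}}\right) - 19622 = \left(\left(-9421 - \frac{25}{9}\right) + \frac{2 \left(-1 - 3359232\right)}{3 i \sqrt{3}}\right) - 19622 = \left(- \frac{84814}{9} + 2 \left(- \frac{i \sqrt{3}}{9}\right) \left(-1 - 3359232\right)\right) - 19622 = \left(- \frac{84814}{9} + 2 \left(- \frac{i \sqrt{3}}{9}\right) \left(-3359233\right)\right) - 19622 = \left(- \frac{84814}{9} + \frac{6718466 i \sqrt{3}}{9}\right) - 19622 = - \frac{261412}{9} + \frac{6718466 i \sqrt{3}}{9}$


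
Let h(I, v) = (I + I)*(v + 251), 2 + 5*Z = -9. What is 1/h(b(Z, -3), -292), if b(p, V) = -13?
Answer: 1/1066 ≈ 0.00093809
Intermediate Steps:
Z = -11/5 (Z = -⅖ + (⅕)*(-9) = -⅖ - 9/5 = -11/5 ≈ -2.2000)
h(I, v) = 2*I*(251 + v) (h(I, v) = (2*I)*(251 + v) = 2*I*(251 + v))
1/h(b(Z, -3), -292) = 1/(2*(-13)*(251 - 292)) = 1/(2*(-13)*(-41)) = 1/1066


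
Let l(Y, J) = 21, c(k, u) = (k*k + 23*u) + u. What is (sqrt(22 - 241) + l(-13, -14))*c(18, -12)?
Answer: 756 + 36*I*sqrt(219) ≈ 756.0 + 532.75*I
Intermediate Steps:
c(k, u) = k**2 + 24*u (c(k, u) = (k**2 + 23*u) + u = k**2 + 24*u)
(sqrt(22 - 241) + l(-13, -14))*c(18, -12) = (sqrt(22 - 241) + 21)*(18**2 + 24*(-12)) = (sqrt(-219) + 21)*(324 - 288) = (I*sqrt(219) + 21)*36 = (21 + I*sqrt(219))*36 = 756 + 36*I*sqrt(219)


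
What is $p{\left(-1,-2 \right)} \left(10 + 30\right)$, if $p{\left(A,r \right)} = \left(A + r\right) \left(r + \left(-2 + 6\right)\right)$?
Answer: $-240$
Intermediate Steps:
$p{\left(A,r \right)} = \left(4 + r\right) \left(A + r\right)$ ($p{\left(A,r \right)} = \left(A + r\right) \left(r + 4\right) = \left(A + r\right) \left(4 + r\right) = \left(4 + r\right) \left(A + r\right)$)
$p{\left(-1,-2 \right)} \left(10 + 30\right) = \left(\left(-2\right)^{2} + 4 \left(-1\right) + 4 \left(-2\right) - -2\right) \left(10 + 30\right) = \left(4 - 4 - 8 + 2\right) 40 = \left(-6\right) 40 = -240$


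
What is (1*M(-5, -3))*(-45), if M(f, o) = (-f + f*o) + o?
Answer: -765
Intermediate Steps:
M(f, o) = o - f + f*o
(1*M(-5, -3))*(-45) = (1*(-3 - 1*(-5) - 5*(-3)))*(-45) = (1*(-3 + 5 + 15))*(-45) = (1*17)*(-45) = 17*(-45) = -765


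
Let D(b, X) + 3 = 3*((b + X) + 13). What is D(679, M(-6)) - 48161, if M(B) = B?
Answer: -46106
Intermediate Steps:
D(b, X) = 36 + 3*X + 3*b (D(b, X) = -3 + 3*((b + X) + 13) = -3 + 3*((X + b) + 13) = -3 + 3*(13 + X + b) = -3 + (39 + 3*X + 3*b) = 36 + 3*X + 3*b)
D(679, M(-6)) - 48161 = (36 + 3*(-6) + 3*679) - 48161 = (36 - 18 + 2037) - 48161 = 2055 - 48161 = -46106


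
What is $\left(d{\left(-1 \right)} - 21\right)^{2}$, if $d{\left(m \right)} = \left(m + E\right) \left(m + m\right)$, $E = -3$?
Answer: $169$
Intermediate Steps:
$d{\left(m \right)} = 2 m \left(-3 + m\right)$ ($d{\left(m \right)} = \left(m - 3\right) \left(m + m\right) = \left(-3 + m\right) 2 m = 2 m \left(-3 + m\right)$)
$\left(d{\left(-1 \right)} - 21\right)^{2} = \left(2 \left(-1\right) \left(-3 - 1\right) - 21\right)^{2} = \left(2 \left(-1\right) \left(-4\right) - 21\right)^{2} = \left(8 - 21\right)^{2} = \left(-13\right)^{2} = 169$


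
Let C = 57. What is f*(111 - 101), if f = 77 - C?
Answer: 200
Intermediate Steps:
f = 20 (f = 77 - 1*57 = 77 - 57 = 20)
f*(111 - 101) = 20*(111 - 101) = 20*10 = 200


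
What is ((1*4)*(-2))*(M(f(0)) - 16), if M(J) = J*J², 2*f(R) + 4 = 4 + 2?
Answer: 120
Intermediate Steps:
f(R) = 1 (f(R) = -2 + (4 + 2)/2 = -2 + (½)*6 = -2 + 3 = 1)
M(J) = J³
((1*4)*(-2))*(M(f(0)) - 16) = ((1*4)*(-2))*(1³ - 16) = (4*(-2))*(1 - 16) = -8*(-15) = 120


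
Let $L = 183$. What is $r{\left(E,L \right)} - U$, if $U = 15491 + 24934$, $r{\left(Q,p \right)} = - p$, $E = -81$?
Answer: $-40608$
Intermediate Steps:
$U = 40425$
$r{\left(E,L \right)} - U = \left(-1\right) 183 - 40425 = -183 - 40425 = -40608$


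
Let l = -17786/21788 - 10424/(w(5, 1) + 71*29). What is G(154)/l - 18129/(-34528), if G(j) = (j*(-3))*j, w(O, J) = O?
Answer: 1726235355178623/142335430432 ≈ 12128.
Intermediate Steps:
l = -4122319/702663 (l = -17786/21788 - 10424/(5 + 71*29) = -17786*1/21788 - 10424/(5 + 2059) = -8893/10894 - 10424/2064 = -8893/10894 - 10424*1/2064 = -8893/10894 - 1303/258 = -4122319/702663 ≈ -5.8667)
G(j) = -3*j² (G(j) = (-3*j)*j = -3*j²)
G(154)/l - 18129/(-34528) = (-3*154²)/(-4122319/702663) - 18129/(-34528) = -3*23716*(-702663/4122319) - 18129*(-1/34528) = -71148*(-702663/4122319) + 18129/34528 = 49993067124/4122319 + 18129/34528 = 1726235355178623/142335430432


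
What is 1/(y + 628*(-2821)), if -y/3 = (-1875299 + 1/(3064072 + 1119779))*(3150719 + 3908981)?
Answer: 1394617/55390203208757203804 ≈ 2.5178e-14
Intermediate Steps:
y = 55390205679443945600/1394617 (y = -3*(-1875299 + 1/(3064072 + 1119779))*(3150719 + 3908981) = -3*(-1875299 + 1/4183851)*7059700 = -(-7845971596448)*7059700/1394617 = -3*(-55390205679443945600/4183851) = 55390205679443945600/1394617 ≈ 3.9717e+13)
1/(y + 628*(-2821)) = 1/(55390205679443945600/1394617 + 628*(-2821)) = 1/(55390205679443945600/1394617 - 1771588) = 1/(55390203208757203804/1394617) = 1394617/55390203208757203804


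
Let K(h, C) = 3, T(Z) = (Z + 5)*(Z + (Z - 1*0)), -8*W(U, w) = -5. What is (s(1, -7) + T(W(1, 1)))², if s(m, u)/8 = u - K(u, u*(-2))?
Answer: 5452225/1024 ≈ 5324.4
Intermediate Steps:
W(U, w) = 5/8 (W(U, w) = -⅛*(-5) = 5/8)
T(Z) = 2*Z*(5 + Z) (T(Z) = (5 + Z)*(Z + (Z + 0)) = (5 + Z)*(Z + Z) = (5 + Z)*(2*Z) = 2*Z*(5 + Z))
s(m, u) = -24 + 8*u (s(m, u) = 8*(u - 1*3) = 8*(u - 3) = 8*(-3 + u) = -24 + 8*u)
(s(1, -7) + T(W(1, 1)))² = ((-24 + 8*(-7)) + 2*(5/8)*(5 + 5/8))² = ((-24 - 56) + 2*(5/8)*(45/8))² = (-80 + 225/32)² = (-2335/32)² = 5452225/1024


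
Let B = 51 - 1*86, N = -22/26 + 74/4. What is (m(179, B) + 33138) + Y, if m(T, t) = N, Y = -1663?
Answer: 818809/26 ≈ 31493.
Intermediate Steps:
N = 459/26 (N = -22*1/26 + 74*(¼) = -11/13 + 37/2 = 459/26 ≈ 17.654)
B = -35 (B = 51 - 86 = -35)
m(T, t) = 459/26
(m(179, B) + 33138) + Y = (459/26 + 33138) - 1663 = 862047/26 - 1663 = 818809/26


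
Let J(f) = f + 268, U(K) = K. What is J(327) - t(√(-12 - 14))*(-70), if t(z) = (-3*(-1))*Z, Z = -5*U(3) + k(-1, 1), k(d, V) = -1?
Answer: -2765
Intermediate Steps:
J(f) = 268 + f
Z = -16 (Z = -5*3 - 1 = -15 - 1 = -16)
t(z) = -48 (t(z) = -3*(-1)*(-16) = 3*(-16) = -48)
J(327) - t(√(-12 - 14))*(-70) = (268 + 327) - (-48)*(-70) = 595 - 1*3360 = 595 - 3360 = -2765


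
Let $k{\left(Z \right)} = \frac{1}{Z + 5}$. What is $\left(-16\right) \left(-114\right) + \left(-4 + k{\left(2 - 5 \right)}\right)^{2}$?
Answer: $\frac{7345}{4} \approx 1836.3$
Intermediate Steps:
$k{\left(Z \right)} = \frac{1}{5 + Z}$
$\left(-16\right) \left(-114\right) + \left(-4 + k{\left(2 - 5 \right)}\right)^{2} = \left(-16\right) \left(-114\right) + \left(-4 + \frac{1}{5 + \left(2 - 5\right)}\right)^{2} = 1824 + \left(-4 + \frac{1}{5 + \left(2 - 5\right)}\right)^{2} = 1824 + \left(-4 + \frac{1}{5 - 3}\right)^{2} = 1824 + \left(-4 + \frac{1}{2}\right)^{2} = 1824 + \left(- \frac{7}{2}\right)^{2} = 1824 + \frac{49}{4} = \frac{7345}{4}$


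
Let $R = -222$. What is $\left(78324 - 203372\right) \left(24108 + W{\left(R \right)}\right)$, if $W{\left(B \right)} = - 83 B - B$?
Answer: $-5346552288$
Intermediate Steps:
$W{\left(B \right)} = - 84 B$
$\left(78324 - 203372\right) \left(24108 + W{\left(R \right)}\right) = \left(78324 - 203372\right) \left(24108 - -18648\right) = \left(78324 - 203372\right) \left(24108 + 18648\right) = \left(78324 - 203372\right) 42756 = \left(-125048\right) 42756 = -5346552288$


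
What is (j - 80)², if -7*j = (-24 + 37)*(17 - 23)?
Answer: 232324/49 ≈ 4741.3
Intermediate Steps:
j = 78/7 (j = -(-24 + 37)*(17 - 23)/7 = -13*(-6)/7 = -⅐*(-78) = 78/7 ≈ 11.143)
(j - 80)² = (78/7 - 80)² = (-482/7)² = 232324/49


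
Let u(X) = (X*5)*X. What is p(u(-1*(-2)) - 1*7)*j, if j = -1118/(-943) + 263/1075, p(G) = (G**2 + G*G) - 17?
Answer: 465404739/1013725 ≈ 459.10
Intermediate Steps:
u(X) = 5*X**2 (u(X) = (5*X)*X = 5*X**2)
p(G) = -17 + 2*G**2 (p(G) = (G**2 + G**2) - 17 = 2*G**2 - 17 = -17 + 2*G**2)
j = 1449859/1013725 (j = -1118*(-1/943) + 263*(1/1075) = 1118/943 + 263/1075 = 1449859/1013725 ≈ 1.4302)
p(u(-1*(-2)) - 1*7)*j = (-17 + 2*(5*(-1*(-2))**2 - 1*7)**2)*(1449859/1013725) = (-17 + 2*(5*2**2 - 7)**2)*(1449859/1013725) = (-17 + 2*(5*4 - 7)**2)*(1449859/1013725) = (-17 + 2*(20 - 7)**2)*(1449859/1013725) = (-17 + 2*13**2)*(1449859/1013725) = (-17 + 2*169)*(1449859/1013725) = (-17 + 338)*(1449859/1013725) = 321*(1449859/1013725) = 465404739/1013725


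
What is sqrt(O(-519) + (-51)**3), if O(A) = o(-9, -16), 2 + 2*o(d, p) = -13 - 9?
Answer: I*sqrt(132663) ≈ 364.23*I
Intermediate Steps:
o(d, p) = -12 (o(d, p) = -1 + (-13 - 9)/2 = -1 + (1/2)*(-22) = -1 - 11 = -12)
O(A) = -12
sqrt(O(-519) + (-51)**3) = sqrt(-12 + (-51)**3) = sqrt(-12 - 132651) = sqrt(-132663) = I*sqrt(132663)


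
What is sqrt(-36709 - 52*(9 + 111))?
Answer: I*sqrt(42949) ≈ 207.24*I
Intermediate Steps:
sqrt(-36709 - 52*(9 + 111)) = sqrt(-36709 - 52*120) = sqrt(-36709 - 6240) = sqrt(-42949) = I*sqrt(42949)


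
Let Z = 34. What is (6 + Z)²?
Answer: 1600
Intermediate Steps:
(6 + Z)² = (6 + 34)² = 40² = 1600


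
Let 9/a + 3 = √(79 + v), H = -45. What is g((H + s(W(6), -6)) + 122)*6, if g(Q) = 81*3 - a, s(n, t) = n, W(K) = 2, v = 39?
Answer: 158760/109 - 54*√118/109 ≈ 1451.1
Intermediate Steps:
a = 9/(-3 + √118) (a = 9/(-3 + √(79 + 39)) = 9/(-3 + √118) ≈ 1.1446)
g(Q) = 26460/109 - 9*√118/109 (g(Q) = 81*3 - (27/109 + 9*√118/109) = 243 + (-27/109 - 9*√118/109) = 26460/109 - 9*√118/109)
g((H + s(W(6), -6)) + 122)*6 = (26460/109 - 9*√118/109)*6 = 158760/109 - 54*√118/109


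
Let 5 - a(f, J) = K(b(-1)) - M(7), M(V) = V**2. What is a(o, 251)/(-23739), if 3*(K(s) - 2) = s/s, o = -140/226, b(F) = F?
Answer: -155/71217 ≈ -0.0021764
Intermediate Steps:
o = -70/113 (o = -140*1/226 = -70/113 ≈ -0.61947)
K(s) = 7/3 (K(s) = 2 + (s/s)/3 = 2 + (1/3)*1 = 2 + 1/3 = 7/3)
a(f, J) = 155/3 (a(f, J) = 5 - (7/3 - 1*7**2) = 5 - (7/3 - 1*49) = 5 - (7/3 - 49) = 5 - 1*(-140/3) = 5 + 140/3 = 155/3)
a(o, 251)/(-23739) = (155/3)/(-23739) = (155/3)*(-1/23739) = -155/71217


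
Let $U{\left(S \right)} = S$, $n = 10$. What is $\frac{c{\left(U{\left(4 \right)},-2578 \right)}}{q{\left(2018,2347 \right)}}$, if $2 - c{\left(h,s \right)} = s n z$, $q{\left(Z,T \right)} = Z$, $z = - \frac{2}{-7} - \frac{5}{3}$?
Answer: $- \frac{373789}{21189} \approx -17.641$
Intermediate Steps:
$z = - \frac{29}{21}$ ($z = \left(-2\right) \left(- \frac{1}{7}\right) - \frac{5}{3} = \frac{2}{7} - \frac{5}{3} = - \frac{29}{21} \approx -1.381$)
$c{\left(h,s \right)} = 2 + \frac{290 s}{21}$ ($c{\left(h,s \right)} = 2 - s 10 \left(- \frac{29}{21}\right) = 2 - 10 s \left(- \frac{29}{21}\right) = 2 - - \frac{290 s}{21} = 2 + \frac{290 s}{21}$)
$\frac{c{\left(U{\left(4 \right)},-2578 \right)}}{q{\left(2018,2347 \right)}} = \frac{2 + \frac{290}{21} \left(-2578\right)}{2018} = \left(2 - \frac{747620}{21}\right) \frac{1}{2018} = \left(- \frac{747578}{21}\right) \frac{1}{2018} = - \frac{373789}{21189}$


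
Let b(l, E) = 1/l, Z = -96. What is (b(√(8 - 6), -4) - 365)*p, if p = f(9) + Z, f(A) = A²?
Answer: 5475 - 15*√2/2 ≈ 5464.4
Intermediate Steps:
p = -15 (p = 9² - 96 = 81 - 96 = -15)
(b(√(8 - 6), -4) - 365)*p = (1/(√(8 - 6)) - 365)*(-15) = (1/(√2) - 365)*(-15) = (√2/2 - 365)*(-15) = (-365 + √2/2)*(-15) = 5475 - 15*√2/2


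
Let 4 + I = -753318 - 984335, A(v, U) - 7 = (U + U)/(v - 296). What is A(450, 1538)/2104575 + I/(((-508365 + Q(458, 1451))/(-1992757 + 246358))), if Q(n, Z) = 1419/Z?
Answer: -21623009201482427287651/3622291626792300 ≈ -5.9694e+6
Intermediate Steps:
A(v, U) = 7 + 2*U/(-296 + v) (A(v, U) = 7 + (U + U)/(v - 296) = 7 + (2*U)/(-296 + v) = 7 + 2*U/(-296 + v))
I = -1737657 (I = -4 + (-753318 - 984335) = -4 - 1737653 = -1737657)
A(450, 1538)/2104575 + I/(((-508365 + Q(458, 1451))/(-1992757 + 246358))) = ((-2072 + 2*1538 + 7*450)/(-296 + 450))/2104575 - 1737657*(-1992757 + 246358)/(-508365 + 1419/1451) = ((-2072 + 3076 + 3150)/154)*(1/2104575) - 1737657*(-1746399/(-508365 + 1419*(1/1451))) = ((1/154)*4154)*(1/2104575) - 1737657*(-1746399/(-508365 + 1419/1451)) = (2077/77)*(1/2104575) - 1737657/((-737636196/1451*(-1/1746399))) = 2077/162052275 - 1737657/245878732/844674983 = 2077/162052275 - 1737657*844674983/245878732 = 2077/162052275 - 1467755396934831/245878732 = -21623009201482427287651/3622291626792300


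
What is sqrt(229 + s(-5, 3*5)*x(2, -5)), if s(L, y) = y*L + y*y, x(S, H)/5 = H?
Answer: I*sqrt(3521) ≈ 59.338*I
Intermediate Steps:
x(S, H) = 5*H
s(L, y) = y**2 + L*y (s(L, y) = L*y + y**2 = y**2 + L*y)
sqrt(229 + s(-5, 3*5)*x(2, -5)) = sqrt(229 + ((3*5)*(-5 + 3*5))*(5*(-5))) = sqrt(229 + (15*(-5 + 15))*(-25)) = sqrt(229 + (15*10)*(-25)) = sqrt(229 + 150*(-25)) = sqrt(229 - 3750) = sqrt(-3521) = I*sqrt(3521)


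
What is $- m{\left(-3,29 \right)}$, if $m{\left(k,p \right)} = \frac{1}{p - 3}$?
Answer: $- \frac{1}{26} \approx -0.038462$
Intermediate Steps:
$m{\left(k,p \right)} = \frac{1}{-3 + p}$
$- m{\left(-3,29 \right)} = - \frac{1}{-3 + 29} = - \frac{1}{26}$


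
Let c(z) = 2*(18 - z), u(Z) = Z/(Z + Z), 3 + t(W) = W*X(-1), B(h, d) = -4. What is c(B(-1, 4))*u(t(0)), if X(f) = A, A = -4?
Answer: 22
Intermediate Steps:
X(f) = -4
t(W) = -3 - 4*W (t(W) = -3 + W*(-4) = -3 - 4*W)
u(Z) = ½ (u(Z) = Z/((2*Z)) = Z*(1/(2*Z)) = ½)
c(z) = 36 - 2*z
c(B(-1, 4))*u(t(0)) = (36 - 2*(-4))*(½) = (36 + 8)*(½) = 44*(½) = 22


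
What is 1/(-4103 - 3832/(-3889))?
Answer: -3889/15952735 ≈ -0.00024378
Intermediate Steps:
1/(-4103 - 3832/(-3889)) = 1/(-4103 - 3832*(-1/3889)) = 1/(-4103 + 3832/3889) = 1/(-15952735/3889) = -3889/15952735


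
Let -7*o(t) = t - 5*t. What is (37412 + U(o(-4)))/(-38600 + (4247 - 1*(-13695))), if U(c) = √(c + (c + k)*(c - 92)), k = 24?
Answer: -18706/10329 - 2*I*√6277/72303 ≈ -1.811 - 0.0021915*I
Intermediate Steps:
o(t) = 4*t/7 (o(t) = -(t - 5*t)/7 = -(-4)*t/7 = 4*t/7)
U(c) = √(c + (-92 + c)*(24 + c)) (U(c) = √(c + (c + 24)*(c - 92)) = √(c + (24 + c)*(-92 + c)) = √(c + (-92 + c)*(24 + c)))
(37412 + U(o(-4)))/(-38600 + (4247 - 1*(-13695))) = (37412 + √(-2208 + ((4/7)*(-4))² - 268*(-4)/7))/(-38600 + (4247 - 1*(-13695))) = (37412 + √(-2208 + (-16/7)² - 67*(-16/7)))/(-38600 + (4247 + 13695)) = (37412 + √(-2208 + 256/49 + 1072/7))/(-38600 + 17942) = (37412 + √(-100432/49))/(-20658) = (37412 + 4*I*√6277/7)*(-1/20658) = -18706/10329 - 2*I*√6277/72303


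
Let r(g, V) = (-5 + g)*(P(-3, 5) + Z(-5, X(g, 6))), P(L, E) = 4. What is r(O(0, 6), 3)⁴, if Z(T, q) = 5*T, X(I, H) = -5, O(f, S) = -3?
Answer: 796594176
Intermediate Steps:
r(g, V) = 105 - 21*g (r(g, V) = (-5 + g)*(4 + 5*(-5)) = (-5 + g)*(4 - 25) = (-5 + g)*(-21) = 105 - 21*g)
r(O(0, 6), 3)⁴ = (105 - 21*(-3))⁴ = (105 + 63)⁴ = 168⁴ = 796594176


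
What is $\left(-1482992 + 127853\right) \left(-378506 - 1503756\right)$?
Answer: $2550726644418$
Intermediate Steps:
$\left(-1482992 + 127853\right) \left(-378506 - 1503756\right) = \left(-1355139\right) \left(-1882262\right) = 2550726644418$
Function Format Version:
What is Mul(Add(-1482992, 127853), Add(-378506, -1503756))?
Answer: 2550726644418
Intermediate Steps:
Mul(Add(-1482992, 127853), Add(-378506, -1503756)) = Mul(-1355139, -1882262) = 2550726644418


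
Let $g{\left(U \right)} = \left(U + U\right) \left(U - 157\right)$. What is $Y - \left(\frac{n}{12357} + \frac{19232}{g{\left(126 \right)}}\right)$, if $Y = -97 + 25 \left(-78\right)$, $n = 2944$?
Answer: $- \frac{609222723}{297941} \approx -2044.8$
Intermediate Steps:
$g{\left(U \right)} = 2 U \left(-157 + U\right)$
$Y = -2047$ ($Y = -97 - 1950 = -2047$)
$Y - \left(\frac{n}{12357} + \frac{19232}{g{\left(126 \right)}}\right) = -2047 - \left(\frac{2944}{12357} + \frac{19232}{2 \cdot 126 \left(-157 + 126\right)}\right) = -2047 - \left(2944 \cdot \frac{1}{12357} + \frac{19232}{2 \cdot 126 \left(-31\right)}\right) = -2047 - \left(\frac{2944}{12357} + \frac{19232}{-7812}\right) = -2047 - \left(\frac{2944}{12357} + 19232 \left(- \frac{1}{7812}\right)\right) = -2047 - \left(\frac{2944}{12357} - \frac{4808}{1953}\right) = -2047 - - \frac{662504}{297941} = -2047 + \frac{662504}{297941} = - \frac{609222723}{297941}$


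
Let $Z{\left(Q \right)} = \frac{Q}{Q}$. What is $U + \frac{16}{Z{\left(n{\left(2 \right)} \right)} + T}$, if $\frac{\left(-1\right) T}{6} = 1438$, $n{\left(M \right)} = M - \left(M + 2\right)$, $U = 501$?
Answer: $\frac{4322111}{8627} \approx 501.0$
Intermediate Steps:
$n{\left(M \right)} = -2$ ($n{\left(M \right)} = M - \left(2 + M\right) = -2$)
$Z{\left(Q \right)} = 1$
$T = -8628$ ($T = \left(-6\right) 1438 = -8628$)
$U + \frac{16}{Z{\left(n{\left(2 \right)} \right)} + T} = 501 + \frac{16}{1 - 8628} = 501 + \frac{16}{-8627} = 501 + 16 \left(- \frac{1}{8627}\right) = 501 - \frac{16}{8627} = \frac{4322111}{8627}$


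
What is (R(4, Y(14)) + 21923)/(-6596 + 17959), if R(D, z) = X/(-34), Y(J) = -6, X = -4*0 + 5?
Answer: 745377/386342 ≈ 1.9293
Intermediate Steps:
X = 5 (X = 0 + 5 = 5)
R(D, z) = -5/34 (R(D, z) = 5/(-34) = 5*(-1/34) = -5/34)
(R(4, Y(14)) + 21923)/(-6596 + 17959) = (-5/34 + 21923)/(-6596 + 17959) = (745377/34)/11363 = (745377/34)*(1/11363) = 745377/386342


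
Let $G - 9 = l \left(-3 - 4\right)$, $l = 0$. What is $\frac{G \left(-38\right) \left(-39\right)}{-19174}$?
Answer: $- \frac{6669}{9587} \approx -0.69563$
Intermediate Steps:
$G = 9$ ($G = 9 + 0 \left(-3 - 4\right) = 9 + 0 \left(-7\right) = 9 + 0 = 9$)
$\frac{G \left(-38\right) \left(-39\right)}{-19174} = \frac{9 \left(-38\right) \left(-39\right)}{-19174} = \left(-342\right) \left(-39\right) \left(- \frac{1}{19174}\right) = 13338 \left(- \frac{1}{19174}\right) = - \frac{6669}{9587}$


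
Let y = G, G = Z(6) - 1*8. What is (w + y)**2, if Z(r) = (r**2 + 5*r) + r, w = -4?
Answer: 3600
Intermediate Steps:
Z(r) = r**2 + 6*r
G = 64 (G = 6*(6 + 6) - 1*8 = 6*12 - 8 = 72 - 8 = 64)
y = 64
(w + y)**2 = (-4 + 64)**2 = 60**2 = 3600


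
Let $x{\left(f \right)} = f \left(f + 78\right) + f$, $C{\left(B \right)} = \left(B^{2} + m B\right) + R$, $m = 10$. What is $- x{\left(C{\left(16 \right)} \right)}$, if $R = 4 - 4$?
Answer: $-205920$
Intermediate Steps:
$R = 0$
$C{\left(B \right)} = B^{2} + 10 B$ ($C{\left(B \right)} = \left(B^{2} + 10 B\right) + 0 = B^{2} + 10 B$)
$x{\left(f \right)} = f + f \left(78 + f\right)$ ($x{\left(f \right)} = f \left(78 + f\right) + f = f + f \left(78 + f\right)$)
$- x{\left(C{\left(16 \right)} \right)} = - 16 \left(10 + 16\right) \left(79 + 16 \left(10 + 16\right)\right) = - 16 \cdot 26 \left(79 + 16 \cdot 26\right) = - 416 \left(79 + 416\right) = - 416 \cdot 495 = \left(-1\right) 205920 = -205920$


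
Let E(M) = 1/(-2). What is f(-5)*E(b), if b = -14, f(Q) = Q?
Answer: 5/2 ≈ 2.5000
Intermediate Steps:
E(M) = -1/2
f(-5)*E(b) = -5*(-1/2) = 5/2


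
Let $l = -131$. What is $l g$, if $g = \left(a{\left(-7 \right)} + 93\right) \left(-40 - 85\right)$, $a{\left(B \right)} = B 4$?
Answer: $1064375$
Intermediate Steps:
$a{\left(B \right)} = 4 B$
$g = -8125$ ($g = \left(4 \left(-7\right) + 93\right) \left(-40 - 85\right) = \left(-28 + 93\right) \left(-40 - 85\right) = 65 \left(-125\right) = -8125$)
$l g = \left(-131\right) \left(-8125\right) = 1064375$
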